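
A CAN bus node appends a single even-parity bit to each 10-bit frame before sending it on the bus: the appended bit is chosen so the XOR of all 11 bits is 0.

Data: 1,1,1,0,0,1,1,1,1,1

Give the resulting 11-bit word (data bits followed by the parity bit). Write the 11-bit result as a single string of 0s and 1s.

XOR of the 10 data bits: 1⊕1⊕1⊕0⊕0⊕1⊕1⊕1⊕1⊕1 = 0
Parity bit = 0 (so all 11 bits XOR to 0).

11100111110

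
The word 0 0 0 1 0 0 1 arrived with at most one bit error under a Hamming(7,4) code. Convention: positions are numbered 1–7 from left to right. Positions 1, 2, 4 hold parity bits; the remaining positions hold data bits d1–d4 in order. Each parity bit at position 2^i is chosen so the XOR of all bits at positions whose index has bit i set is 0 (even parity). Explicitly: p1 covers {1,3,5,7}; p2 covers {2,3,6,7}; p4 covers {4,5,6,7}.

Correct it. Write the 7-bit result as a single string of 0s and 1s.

0011001

s1 (pos 1,3,5,7): 0⊕0⊕0⊕1 = 1
s2 (pos 2,3,6,7): 0⊕0⊕0⊕1 = 1
s4 (pos 4,5,6,7): 1⊕0⊕0⊕1 = 0
Syndrome s4…s1 = 011 → error at position 3.
Flip position 3: 0001001 → 0011001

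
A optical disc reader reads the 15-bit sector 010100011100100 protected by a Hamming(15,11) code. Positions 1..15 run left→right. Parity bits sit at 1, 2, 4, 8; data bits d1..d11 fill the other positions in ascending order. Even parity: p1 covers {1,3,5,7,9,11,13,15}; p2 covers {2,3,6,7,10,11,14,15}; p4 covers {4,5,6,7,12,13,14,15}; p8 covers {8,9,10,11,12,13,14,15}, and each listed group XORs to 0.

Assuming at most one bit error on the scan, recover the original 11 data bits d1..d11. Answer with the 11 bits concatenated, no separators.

00001100100

s1 (pos 1,3,5,7,9,11,13,15): 0⊕0⊕0⊕0⊕1⊕0⊕1⊕0 = 0
s2 (pos 2,3,6,7,10,11,14,15): 1⊕0⊕0⊕0⊕1⊕0⊕0⊕0 = 0
s4 (pos 4,5,6,7,12,13,14,15): 1⊕0⊕0⊕0⊕0⊕1⊕0⊕0 = 0
s8 (pos 8,9,10,11,12,13,14,15): 1⊕1⊕1⊕0⊕0⊕1⊕0⊕0 = 0
Syndrome s8…s1 = 0000 → no error.
Read data bits from positions 3,5,6,7,9,10,11,12,13,14,15: 00001100100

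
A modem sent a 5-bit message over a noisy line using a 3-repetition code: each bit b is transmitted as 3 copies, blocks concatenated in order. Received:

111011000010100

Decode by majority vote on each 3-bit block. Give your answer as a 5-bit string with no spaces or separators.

Block 1 (111): 3 ones → 1
Block 2 (011): 2 ones → 1
Block 3 (000): 0 ones → 0
Block 4 (010): 1 one → 0
Block 5 (100): 1 one → 0

11000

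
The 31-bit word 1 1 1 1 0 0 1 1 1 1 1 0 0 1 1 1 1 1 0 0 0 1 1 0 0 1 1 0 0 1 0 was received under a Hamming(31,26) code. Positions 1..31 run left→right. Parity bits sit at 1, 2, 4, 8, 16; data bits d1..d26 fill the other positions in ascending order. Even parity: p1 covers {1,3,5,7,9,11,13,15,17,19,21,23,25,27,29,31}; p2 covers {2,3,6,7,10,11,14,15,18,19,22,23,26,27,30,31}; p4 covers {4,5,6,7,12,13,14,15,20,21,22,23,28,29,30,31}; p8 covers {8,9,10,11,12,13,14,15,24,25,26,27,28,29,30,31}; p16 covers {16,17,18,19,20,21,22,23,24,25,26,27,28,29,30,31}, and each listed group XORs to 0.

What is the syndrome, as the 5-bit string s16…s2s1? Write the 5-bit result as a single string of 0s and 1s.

s1 (pos 1,3,5,7,9,11,13,15,17,19,21,23,25,27,29,31): 1⊕1⊕0⊕1⊕1⊕1⊕0⊕1⊕1⊕0⊕0⊕1⊕0⊕1⊕0⊕0 = 1
s2 (pos 2,3,6,7,10,11,14,15,18,19,22,23,26,27,30,31): 1⊕1⊕0⊕1⊕1⊕1⊕1⊕1⊕1⊕0⊕1⊕1⊕1⊕1⊕1⊕0 = 1
s4 (pos 4,5,6,7,12,13,14,15,20,21,22,23,28,29,30,31): 1⊕0⊕0⊕1⊕0⊕0⊕1⊕1⊕0⊕0⊕1⊕1⊕0⊕0⊕1⊕0 = 1
s8 (pos 8,9,10,11,12,13,14,15,24,25,26,27,28,29,30,31): 1⊕1⊕1⊕1⊕0⊕0⊕1⊕1⊕0⊕0⊕1⊕1⊕0⊕0⊕1⊕0 = 1
s16 (pos 16,17,18,19,20,21,22,23,24,25,26,27,28,29,30,31): 1⊕1⊕1⊕0⊕0⊕0⊕1⊕1⊕0⊕0⊕1⊕1⊕0⊕0⊕1⊕0 = 0
Syndrome s16…s1 = 01111 → error at position 15.

01111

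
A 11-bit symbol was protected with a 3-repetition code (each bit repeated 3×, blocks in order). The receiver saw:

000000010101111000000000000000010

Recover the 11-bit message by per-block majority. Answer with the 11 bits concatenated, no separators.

00011000000

Block 1 (000): 0 ones → 0
Block 2 (000): 0 ones → 0
Block 3 (010): 1 one → 0
Block 4 (101): 2 ones → 1
Block 5 (111): 3 ones → 1
Block 6 (000): 0 ones → 0
Block 7 (000): 0 ones → 0
Block 8 (000): 0 ones → 0
Block 9 (000): 0 ones → 0
Block 10 (000): 0 ones → 0
Block 11 (010): 1 one → 0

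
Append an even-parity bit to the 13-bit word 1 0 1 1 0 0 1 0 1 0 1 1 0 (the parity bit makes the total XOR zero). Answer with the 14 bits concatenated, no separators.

10110010101101

XOR of the 13 data bits: 1⊕0⊕1⊕1⊕0⊕0⊕1⊕0⊕1⊕0⊕1⊕1⊕0 = 1
Parity bit = 1 (so all 14 bits XOR to 0).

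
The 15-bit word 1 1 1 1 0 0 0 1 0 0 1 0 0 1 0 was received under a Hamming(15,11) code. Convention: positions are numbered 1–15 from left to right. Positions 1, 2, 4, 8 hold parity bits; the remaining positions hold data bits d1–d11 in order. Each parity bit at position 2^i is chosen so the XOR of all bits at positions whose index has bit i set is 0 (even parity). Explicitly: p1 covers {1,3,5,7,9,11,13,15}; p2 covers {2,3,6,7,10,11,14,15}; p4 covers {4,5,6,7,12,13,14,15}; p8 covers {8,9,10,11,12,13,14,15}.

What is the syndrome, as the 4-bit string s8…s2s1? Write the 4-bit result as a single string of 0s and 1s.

s1 (pos 1,3,5,7,9,11,13,15): 1⊕1⊕0⊕0⊕0⊕1⊕0⊕0 = 1
s2 (pos 2,3,6,7,10,11,14,15): 1⊕1⊕0⊕0⊕0⊕1⊕1⊕0 = 0
s4 (pos 4,5,6,7,12,13,14,15): 1⊕0⊕0⊕0⊕0⊕0⊕1⊕0 = 0
s8 (pos 8,9,10,11,12,13,14,15): 1⊕0⊕0⊕1⊕0⊕0⊕1⊕0 = 1
Syndrome s8…s1 = 1001 → error at position 9.

1001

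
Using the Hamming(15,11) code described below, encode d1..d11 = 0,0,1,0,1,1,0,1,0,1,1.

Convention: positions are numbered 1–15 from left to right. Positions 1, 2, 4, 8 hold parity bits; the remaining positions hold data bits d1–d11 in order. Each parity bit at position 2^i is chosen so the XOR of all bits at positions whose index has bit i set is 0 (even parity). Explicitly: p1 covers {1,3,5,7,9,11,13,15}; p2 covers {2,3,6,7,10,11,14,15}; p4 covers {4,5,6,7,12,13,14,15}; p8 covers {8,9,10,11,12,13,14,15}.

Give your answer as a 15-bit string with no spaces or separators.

Place data at non-parity positions: p1 p2 0 p4 0 1 0 p8 1 1 0 1 0 1 1
p1 (pos 1,3,5,7,9,11,13,15): XOR of data positions = 0⊕0⊕0⊕1⊕0⊕0⊕1 = 0
p2 (pos 2,3,6,7,10,11,14,15): XOR of data positions = 0⊕1⊕0⊕1⊕0⊕1⊕1 = 0
p4 (pos 4,5,6,7,12,13,14,15): XOR of data positions = 0⊕1⊕0⊕1⊕0⊕1⊕1 = 0
p8 (pos 8,9,10,11,12,13,14,15): XOR of data positions = 1⊕1⊕0⊕1⊕0⊕1⊕1 = 1
Codeword: 000001011101011

000001011101011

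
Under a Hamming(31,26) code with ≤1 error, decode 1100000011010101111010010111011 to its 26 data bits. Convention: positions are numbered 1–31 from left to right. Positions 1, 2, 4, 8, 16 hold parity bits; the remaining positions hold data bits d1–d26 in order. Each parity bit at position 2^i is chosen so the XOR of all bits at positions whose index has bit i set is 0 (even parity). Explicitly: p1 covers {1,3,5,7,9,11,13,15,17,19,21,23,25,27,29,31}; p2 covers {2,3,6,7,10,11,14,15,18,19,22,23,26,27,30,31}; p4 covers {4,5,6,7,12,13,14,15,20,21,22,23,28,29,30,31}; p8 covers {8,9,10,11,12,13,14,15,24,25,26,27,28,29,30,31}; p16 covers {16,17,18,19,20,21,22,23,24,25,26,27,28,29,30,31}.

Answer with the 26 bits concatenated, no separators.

00001101010110010010111011

s1 (pos 1,3,5,7,9,11,13,15,17,19,21,23,25,27,29,31): 1⊕0⊕0⊕0⊕1⊕0⊕0⊕0⊕1⊕1⊕1⊕0⊕0⊕1⊕0⊕1 = 1
s2 (pos 2,3,6,7,10,11,14,15,18,19,22,23,26,27,30,31): 1⊕0⊕0⊕0⊕1⊕0⊕1⊕0⊕1⊕1⊕0⊕0⊕1⊕1⊕1⊕1 = 1
s4 (pos 4,5,6,7,12,13,14,15,20,21,22,23,28,29,30,31): 0⊕0⊕0⊕0⊕1⊕0⊕1⊕0⊕0⊕1⊕0⊕0⊕1⊕0⊕1⊕1 = 0
s8 (pos 8,9,10,11,12,13,14,15,24,25,26,27,28,29,30,31): 0⊕1⊕1⊕0⊕1⊕0⊕1⊕0⊕1⊕0⊕1⊕1⊕1⊕0⊕1⊕1 = 0
s16 (pos 16,17,18,19,20,21,22,23,24,25,26,27,28,29,30,31): 1⊕1⊕1⊕1⊕0⊕1⊕0⊕0⊕1⊕0⊕1⊕1⊕1⊕0⊕1⊕1 = 1
Syndrome s16…s1 = 10011 → error at position 19.
Flip position 19: 1100000011010101111010010111011 → 1100000011010101110010010111011
Read data bits from positions 3,5,6,7,9,10,11,12,13,14,15,17,18,19,20,21,22,23,24,25,26,27,28,29,30,31: 00001101010110010010111011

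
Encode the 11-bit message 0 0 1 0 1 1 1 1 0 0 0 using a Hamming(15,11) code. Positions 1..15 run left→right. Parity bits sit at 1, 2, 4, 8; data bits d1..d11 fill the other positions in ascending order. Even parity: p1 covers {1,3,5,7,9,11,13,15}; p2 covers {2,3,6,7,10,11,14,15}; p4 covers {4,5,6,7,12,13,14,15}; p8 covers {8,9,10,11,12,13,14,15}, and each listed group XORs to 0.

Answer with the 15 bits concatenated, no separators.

Place data at non-parity positions: p1 p2 0 p4 0 1 0 p8 1 1 1 1 0 0 0
p1 (pos 1,3,5,7,9,11,13,15): XOR of data positions = 0⊕0⊕0⊕1⊕1⊕0⊕0 = 0
p2 (pos 2,3,6,7,10,11,14,15): XOR of data positions = 0⊕1⊕0⊕1⊕1⊕0⊕0 = 1
p4 (pos 4,5,6,7,12,13,14,15): XOR of data positions = 0⊕1⊕0⊕1⊕0⊕0⊕0 = 0
p8 (pos 8,9,10,11,12,13,14,15): XOR of data positions = 1⊕1⊕1⊕1⊕0⊕0⊕0 = 0
Codeword: 010001001111000

010001001111000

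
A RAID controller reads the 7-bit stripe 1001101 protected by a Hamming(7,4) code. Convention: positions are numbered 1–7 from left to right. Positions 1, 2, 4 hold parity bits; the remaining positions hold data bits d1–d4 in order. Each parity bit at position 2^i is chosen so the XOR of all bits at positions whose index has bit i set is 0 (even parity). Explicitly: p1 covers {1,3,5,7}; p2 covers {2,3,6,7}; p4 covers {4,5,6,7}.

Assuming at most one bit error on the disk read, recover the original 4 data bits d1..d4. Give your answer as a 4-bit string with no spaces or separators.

s1 (pos 1,3,5,7): 1⊕0⊕1⊕1 = 1
s2 (pos 2,3,6,7): 0⊕0⊕0⊕1 = 1
s4 (pos 4,5,6,7): 1⊕1⊕0⊕1 = 1
Syndrome s4…s1 = 111 → error at position 7.
Flip position 7: 1001101 → 1001100
Read data bits from positions 3,5,6,7: 0100

0100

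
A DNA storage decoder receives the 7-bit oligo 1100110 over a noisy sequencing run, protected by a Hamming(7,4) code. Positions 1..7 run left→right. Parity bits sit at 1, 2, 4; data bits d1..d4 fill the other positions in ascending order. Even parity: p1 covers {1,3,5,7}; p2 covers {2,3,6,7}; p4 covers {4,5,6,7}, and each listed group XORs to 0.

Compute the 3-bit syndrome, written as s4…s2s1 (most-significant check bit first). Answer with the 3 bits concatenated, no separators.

000

s1 (pos 1,3,5,7): 1⊕0⊕1⊕0 = 0
s2 (pos 2,3,6,7): 1⊕0⊕1⊕0 = 0
s4 (pos 4,5,6,7): 0⊕1⊕1⊕0 = 0
Syndrome s4…s1 = 000 → no error.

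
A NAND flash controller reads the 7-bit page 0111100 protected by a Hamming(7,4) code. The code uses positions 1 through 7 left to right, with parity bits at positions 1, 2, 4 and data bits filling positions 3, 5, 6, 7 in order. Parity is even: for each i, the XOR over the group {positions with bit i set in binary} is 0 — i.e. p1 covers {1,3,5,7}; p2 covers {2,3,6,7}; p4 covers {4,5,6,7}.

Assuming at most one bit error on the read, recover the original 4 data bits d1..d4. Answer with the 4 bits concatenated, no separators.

s1 (pos 1,3,5,7): 0⊕1⊕1⊕0 = 0
s2 (pos 2,3,6,7): 1⊕1⊕0⊕0 = 0
s4 (pos 4,5,6,7): 1⊕1⊕0⊕0 = 0
Syndrome s4…s1 = 000 → no error.
Read data bits from positions 3,5,6,7: 1100

1100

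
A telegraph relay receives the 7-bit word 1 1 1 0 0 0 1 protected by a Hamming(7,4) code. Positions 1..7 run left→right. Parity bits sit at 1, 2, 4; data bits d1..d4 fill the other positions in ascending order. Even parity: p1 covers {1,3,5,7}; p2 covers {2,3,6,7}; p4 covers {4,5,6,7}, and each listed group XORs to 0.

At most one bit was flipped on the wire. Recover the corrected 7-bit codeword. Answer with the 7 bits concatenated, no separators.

s1 (pos 1,3,5,7): 1⊕1⊕0⊕1 = 1
s2 (pos 2,3,6,7): 1⊕1⊕0⊕1 = 1
s4 (pos 4,5,6,7): 0⊕0⊕0⊕1 = 1
Syndrome s4…s1 = 111 → error at position 7.
Flip position 7: 1110001 → 1110000

1110000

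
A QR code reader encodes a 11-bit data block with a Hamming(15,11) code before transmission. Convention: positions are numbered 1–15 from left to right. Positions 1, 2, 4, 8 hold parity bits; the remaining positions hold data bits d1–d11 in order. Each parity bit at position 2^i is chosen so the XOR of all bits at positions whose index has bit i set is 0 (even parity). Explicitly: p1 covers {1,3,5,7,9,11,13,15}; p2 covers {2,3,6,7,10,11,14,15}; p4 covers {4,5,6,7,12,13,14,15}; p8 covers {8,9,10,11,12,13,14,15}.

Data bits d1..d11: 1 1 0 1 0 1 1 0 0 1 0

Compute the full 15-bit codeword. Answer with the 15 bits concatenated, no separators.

011110110110010

Place data at non-parity positions: p1 p2 1 p4 1 0 1 p8 0 1 1 0 0 1 0
p1 (pos 1,3,5,7,9,11,13,15): XOR of data positions = 1⊕1⊕1⊕0⊕1⊕0⊕0 = 0
p2 (pos 2,3,6,7,10,11,14,15): XOR of data positions = 1⊕0⊕1⊕1⊕1⊕1⊕0 = 1
p4 (pos 4,5,6,7,12,13,14,15): XOR of data positions = 1⊕0⊕1⊕0⊕0⊕1⊕0 = 1
p8 (pos 8,9,10,11,12,13,14,15): XOR of data positions = 0⊕1⊕1⊕0⊕0⊕1⊕0 = 1
Codeword: 011110110110010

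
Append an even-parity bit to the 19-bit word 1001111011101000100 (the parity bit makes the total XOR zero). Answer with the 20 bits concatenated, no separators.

XOR of the 19 data bits: 1⊕0⊕0⊕1⊕1⊕1⊕1⊕0⊕1⊕1⊕1⊕0⊕1⊕0⊕0⊕0⊕1⊕0⊕0 = 0
Parity bit = 0 (so all 20 bits XOR to 0).

10011110111010001000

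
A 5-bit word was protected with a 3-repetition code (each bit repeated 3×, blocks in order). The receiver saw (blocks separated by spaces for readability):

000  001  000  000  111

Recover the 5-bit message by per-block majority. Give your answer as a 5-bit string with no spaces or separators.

Block 1 (000): 0 ones → 0
Block 2 (001): 1 one → 0
Block 3 (000): 0 ones → 0
Block 4 (000): 0 ones → 0
Block 5 (111): 3 ones → 1

00001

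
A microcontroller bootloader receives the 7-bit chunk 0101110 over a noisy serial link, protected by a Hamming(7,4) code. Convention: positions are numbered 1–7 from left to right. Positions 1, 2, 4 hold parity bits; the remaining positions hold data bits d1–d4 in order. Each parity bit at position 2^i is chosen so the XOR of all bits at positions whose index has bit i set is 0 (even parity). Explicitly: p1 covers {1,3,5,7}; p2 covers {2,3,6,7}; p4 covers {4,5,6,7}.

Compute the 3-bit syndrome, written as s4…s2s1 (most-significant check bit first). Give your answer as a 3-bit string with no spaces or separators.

101

s1 (pos 1,3,5,7): 0⊕0⊕1⊕0 = 1
s2 (pos 2,3,6,7): 1⊕0⊕1⊕0 = 0
s4 (pos 4,5,6,7): 1⊕1⊕1⊕0 = 1
Syndrome s4…s1 = 101 → error at position 5.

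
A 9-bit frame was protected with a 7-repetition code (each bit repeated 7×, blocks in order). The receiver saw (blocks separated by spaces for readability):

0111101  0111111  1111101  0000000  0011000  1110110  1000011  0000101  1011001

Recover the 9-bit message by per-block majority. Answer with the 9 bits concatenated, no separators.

111001001

Block 1 (0111101): 5 ones → 1
Block 2 (0111111): 6 ones → 1
Block 3 (1111101): 6 ones → 1
Block 4 (0000000): 0 ones → 0
Block 5 (0011000): 2 ones → 0
Block 6 (1110110): 5 ones → 1
Block 7 (1000011): 3 ones → 0
Block 8 (0000101): 2 ones → 0
Block 9 (1011001): 4 ones → 1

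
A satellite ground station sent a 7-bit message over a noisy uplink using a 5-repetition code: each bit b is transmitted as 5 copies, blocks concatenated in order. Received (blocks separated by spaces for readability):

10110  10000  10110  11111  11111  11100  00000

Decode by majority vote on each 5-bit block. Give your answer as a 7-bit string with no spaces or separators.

Block 1 (10110): 3 ones → 1
Block 2 (10000): 1 one → 0
Block 3 (10110): 3 ones → 1
Block 4 (11111): 5 ones → 1
Block 5 (11111): 5 ones → 1
Block 6 (11100): 3 ones → 1
Block 7 (00000): 0 ones → 0

1011110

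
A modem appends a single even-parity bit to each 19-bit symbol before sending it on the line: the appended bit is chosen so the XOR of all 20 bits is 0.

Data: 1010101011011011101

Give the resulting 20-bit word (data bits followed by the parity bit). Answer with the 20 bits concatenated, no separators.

XOR of the 19 data bits: 1⊕0⊕1⊕0⊕1⊕0⊕1⊕0⊕1⊕1⊕0⊕1⊕1⊕0⊕1⊕1⊕1⊕0⊕1 = 0
Parity bit = 0 (so all 20 bits XOR to 0).

10101010110110111010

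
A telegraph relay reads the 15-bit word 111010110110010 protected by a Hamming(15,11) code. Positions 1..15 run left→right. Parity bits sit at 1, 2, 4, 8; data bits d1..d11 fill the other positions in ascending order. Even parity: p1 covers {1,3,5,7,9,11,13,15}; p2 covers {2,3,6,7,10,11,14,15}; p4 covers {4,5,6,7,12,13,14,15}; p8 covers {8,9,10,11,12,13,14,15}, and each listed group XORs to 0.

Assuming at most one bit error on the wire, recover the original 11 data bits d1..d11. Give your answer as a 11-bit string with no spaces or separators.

s1 (pos 1,3,5,7,9,11,13,15): 1⊕1⊕1⊕1⊕0⊕1⊕0⊕0 = 1
s2 (pos 2,3,6,7,10,11,14,15): 1⊕1⊕0⊕1⊕1⊕1⊕1⊕0 = 0
s4 (pos 4,5,6,7,12,13,14,15): 0⊕1⊕0⊕1⊕0⊕0⊕1⊕0 = 1
s8 (pos 8,9,10,11,12,13,14,15): 1⊕0⊕1⊕1⊕0⊕0⊕1⊕0 = 0
Syndrome s8…s1 = 0101 → error at position 5.
Flip position 5: 111010110110010 → 111000110110010
Read data bits from positions 3,5,6,7,9,10,11,12,13,14,15: 10010110010

10010110010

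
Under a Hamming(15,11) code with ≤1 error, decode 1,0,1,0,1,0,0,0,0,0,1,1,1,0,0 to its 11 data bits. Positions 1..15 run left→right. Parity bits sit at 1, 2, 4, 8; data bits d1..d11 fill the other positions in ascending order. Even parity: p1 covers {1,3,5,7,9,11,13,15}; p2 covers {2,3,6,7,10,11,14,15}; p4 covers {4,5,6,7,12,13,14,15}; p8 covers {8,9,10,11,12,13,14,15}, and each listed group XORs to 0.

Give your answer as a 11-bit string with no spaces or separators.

11000011000

s1 (pos 1,3,5,7,9,11,13,15): 1⊕1⊕1⊕0⊕0⊕1⊕1⊕0 = 1
s2 (pos 2,3,6,7,10,11,14,15): 0⊕1⊕0⊕0⊕0⊕1⊕0⊕0 = 0
s4 (pos 4,5,6,7,12,13,14,15): 0⊕1⊕0⊕0⊕1⊕1⊕0⊕0 = 1
s8 (pos 8,9,10,11,12,13,14,15): 0⊕0⊕0⊕1⊕1⊕1⊕0⊕0 = 1
Syndrome s8…s1 = 1101 → error at position 13.
Flip position 13: 101010000011100 → 101010000011000
Read data bits from positions 3,5,6,7,9,10,11,12,13,14,15: 11000011000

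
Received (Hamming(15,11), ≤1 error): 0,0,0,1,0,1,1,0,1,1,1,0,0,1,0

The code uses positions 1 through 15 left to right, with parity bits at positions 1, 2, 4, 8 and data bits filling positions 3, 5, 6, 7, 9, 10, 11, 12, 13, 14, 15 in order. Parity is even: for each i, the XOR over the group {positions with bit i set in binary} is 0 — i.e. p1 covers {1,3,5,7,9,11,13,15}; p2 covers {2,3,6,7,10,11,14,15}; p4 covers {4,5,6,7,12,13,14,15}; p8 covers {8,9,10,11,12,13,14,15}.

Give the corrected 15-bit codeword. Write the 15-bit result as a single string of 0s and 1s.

s1 (pos 1,3,5,7,9,11,13,15): 0⊕0⊕0⊕1⊕1⊕1⊕0⊕0 = 1
s2 (pos 2,3,6,7,10,11,14,15): 0⊕0⊕1⊕1⊕1⊕1⊕1⊕0 = 1
s4 (pos 4,5,6,7,12,13,14,15): 1⊕0⊕1⊕1⊕0⊕0⊕1⊕0 = 0
s8 (pos 8,9,10,11,12,13,14,15): 0⊕1⊕1⊕1⊕0⊕0⊕1⊕0 = 0
Syndrome s8…s1 = 0011 → error at position 3.
Flip position 3: 000101101110010 → 001101101110010

001101101110010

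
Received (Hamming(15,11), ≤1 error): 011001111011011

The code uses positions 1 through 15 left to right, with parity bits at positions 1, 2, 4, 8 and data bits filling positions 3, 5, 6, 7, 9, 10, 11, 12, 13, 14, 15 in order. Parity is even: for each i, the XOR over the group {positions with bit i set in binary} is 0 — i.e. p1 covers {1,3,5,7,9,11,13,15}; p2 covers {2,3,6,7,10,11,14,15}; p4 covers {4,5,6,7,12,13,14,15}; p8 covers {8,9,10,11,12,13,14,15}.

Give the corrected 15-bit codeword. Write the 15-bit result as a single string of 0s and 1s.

s1 (pos 1,3,5,7,9,11,13,15): 0⊕1⊕0⊕1⊕1⊕1⊕0⊕1 = 1
s2 (pos 2,3,6,7,10,11,14,15): 1⊕1⊕1⊕1⊕0⊕1⊕1⊕1 = 1
s4 (pos 4,5,6,7,12,13,14,15): 0⊕0⊕1⊕1⊕1⊕0⊕1⊕1 = 1
s8 (pos 8,9,10,11,12,13,14,15): 1⊕1⊕0⊕1⊕1⊕0⊕1⊕1 = 0
Syndrome s8…s1 = 0111 → error at position 7.
Flip position 7: 011001111011011 → 011001011011011

011001011011011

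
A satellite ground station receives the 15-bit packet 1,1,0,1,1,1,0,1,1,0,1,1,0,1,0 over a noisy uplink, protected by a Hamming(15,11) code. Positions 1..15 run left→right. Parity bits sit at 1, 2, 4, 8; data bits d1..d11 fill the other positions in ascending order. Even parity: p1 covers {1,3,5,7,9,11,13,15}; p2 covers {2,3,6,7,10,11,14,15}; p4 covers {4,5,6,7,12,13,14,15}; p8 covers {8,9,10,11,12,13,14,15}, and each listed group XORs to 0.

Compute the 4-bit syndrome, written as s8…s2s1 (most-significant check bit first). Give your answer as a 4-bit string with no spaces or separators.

s1 (pos 1,3,5,7,9,11,13,15): 1⊕0⊕1⊕0⊕1⊕1⊕0⊕0 = 0
s2 (pos 2,3,6,7,10,11,14,15): 1⊕0⊕1⊕0⊕0⊕1⊕1⊕0 = 0
s4 (pos 4,5,6,7,12,13,14,15): 1⊕1⊕1⊕0⊕1⊕0⊕1⊕0 = 1
s8 (pos 8,9,10,11,12,13,14,15): 1⊕1⊕0⊕1⊕1⊕0⊕1⊕0 = 1
Syndrome s8…s1 = 1100 → error at position 12.

1100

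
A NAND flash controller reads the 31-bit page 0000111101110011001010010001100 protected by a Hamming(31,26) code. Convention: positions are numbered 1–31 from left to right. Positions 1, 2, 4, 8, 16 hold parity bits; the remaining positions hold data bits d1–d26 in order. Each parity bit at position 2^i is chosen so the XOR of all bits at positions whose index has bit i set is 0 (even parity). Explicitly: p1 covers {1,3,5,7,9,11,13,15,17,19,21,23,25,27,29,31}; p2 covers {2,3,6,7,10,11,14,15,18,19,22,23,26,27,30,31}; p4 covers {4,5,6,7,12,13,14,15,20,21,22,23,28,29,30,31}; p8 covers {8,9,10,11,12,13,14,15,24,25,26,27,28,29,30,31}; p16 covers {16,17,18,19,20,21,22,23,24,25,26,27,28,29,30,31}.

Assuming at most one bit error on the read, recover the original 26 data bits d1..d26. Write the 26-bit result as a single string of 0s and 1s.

s1 (pos 1,3,5,7,9,11,13,15,17,19,21,23,25,27,29,31): 0⊕0⊕1⊕1⊕0⊕1⊕0⊕1⊕0⊕1⊕1⊕0⊕0⊕0⊕1⊕0 = 1
s2 (pos 2,3,6,7,10,11,14,15,18,19,22,23,26,27,30,31): 0⊕0⊕1⊕1⊕1⊕1⊕0⊕1⊕0⊕1⊕0⊕0⊕0⊕0⊕0⊕0 = 0
s4 (pos 4,5,6,7,12,13,14,15,20,21,22,23,28,29,30,31): 0⊕1⊕1⊕1⊕1⊕0⊕0⊕1⊕0⊕1⊕0⊕0⊕1⊕1⊕0⊕0 = 0
s8 (pos 8,9,10,11,12,13,14,15,24,25,26,27,28,29,30,31): 1⊕0⊕1⊕1⊕1⊕0⊕0⊕1⊕1⊕0⊕0⊕0⊕1⊕1⊕0⊕0 = 0
s16 (pos 16,17,18,19,20,21,22,23,24,25,26,27,28,29,30,31): 1⊕0⊕0⊕1⊕0⊕1⊕0⊕0⊕1⊕0⊕0⊕0⊕1⊕1⊕0⊕0 = 0
Syndrome s16…s1 = 00001 → error at position 1.
Flip position 1: 0000111101110011001010010001100 → 1000111101110011001010010001100
Read data bits from positions 3,5,6,7,9,10,11,12,13,14,15,17,18,19,20,21,22,23,24,25,26,27,28,29,30,31: 01110111001001010010001100

01110111001001010010001100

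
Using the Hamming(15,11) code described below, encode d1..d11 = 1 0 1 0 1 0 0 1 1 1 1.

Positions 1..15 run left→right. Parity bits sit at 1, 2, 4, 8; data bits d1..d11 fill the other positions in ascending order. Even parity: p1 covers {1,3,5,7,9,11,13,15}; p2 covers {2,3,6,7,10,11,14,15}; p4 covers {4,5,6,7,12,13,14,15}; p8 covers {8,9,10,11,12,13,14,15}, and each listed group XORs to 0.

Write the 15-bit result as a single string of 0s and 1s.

001101011001111

Place data at non-parity positions: p1 p2 1 p4 0 1 0 p8 1 0 0 1 1 1 1
p1 (pos 1,3,5,7,9,11,13,15): XOR of data positions = 1⊕0⊕0⊕1⊕0⊕1⊕1 = 0
p2 (pos 2,3,6,7,10,11,14,15): XOR of data positions = 1⊕1⊕0⊕0⊕0⊕1⊕1 = 0
p4 (pos 4,5,6,7,12,13,14,15): XOR of data positions = 0⊕1⊕0⊕1⊕1⊕1⊕1 = 1
p8 (pos 8,9,10,11,12,13,14,15): XOR of data positions = 1⊕0⊕0⊕1⊕1⊕1⊕1 = 1
Codeword: 001101011001111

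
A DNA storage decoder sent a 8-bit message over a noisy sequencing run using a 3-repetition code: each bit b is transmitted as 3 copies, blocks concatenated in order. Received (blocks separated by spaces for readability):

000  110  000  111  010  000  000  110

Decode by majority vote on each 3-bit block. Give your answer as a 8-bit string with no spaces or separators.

Block 1 (000): 0 ones → 0
Block 2 (110): 2 ones → 1
Block 3 (000): 0 ones → 0
Block 4 (111): 3 ones → 1
Block 5 (010): 1 one → 0
Block 6 (000): 0 ones → 0
Block 7 (000): 0 ones → 0
Block 8 (110): 2 ones → 1

01010001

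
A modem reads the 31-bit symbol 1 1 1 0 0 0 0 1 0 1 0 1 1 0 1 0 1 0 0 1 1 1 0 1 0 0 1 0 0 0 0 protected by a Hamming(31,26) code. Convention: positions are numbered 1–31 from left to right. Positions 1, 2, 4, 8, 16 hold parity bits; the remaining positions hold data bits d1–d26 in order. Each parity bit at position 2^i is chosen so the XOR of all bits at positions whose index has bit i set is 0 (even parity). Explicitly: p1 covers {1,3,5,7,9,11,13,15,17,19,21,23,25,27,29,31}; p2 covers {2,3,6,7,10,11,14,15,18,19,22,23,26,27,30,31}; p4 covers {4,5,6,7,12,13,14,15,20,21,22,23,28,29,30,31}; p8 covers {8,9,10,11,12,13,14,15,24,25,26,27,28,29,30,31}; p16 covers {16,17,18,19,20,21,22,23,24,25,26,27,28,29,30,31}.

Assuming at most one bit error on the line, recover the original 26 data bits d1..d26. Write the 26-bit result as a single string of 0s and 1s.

10001101101100111010010000

s1 (pos 1,3,5,7,9,11,13,15,17,19,21,23,25,27,29,31): 1⊕1⊕0⊕0⊕0⊕0⊕1⊕1⊕1⊕0⊕1⊕0⊕0⊕1⊕0⊕0 = 1
s2 (pos 2,3,6,7,10,11,14,15,18,19,22,23,26,27,30,31): 1⊕1⊕0⊕0⊕1⊕0⊕0⊕1⊕0⊕0⊕1⊕0⊕0⊕1⊕0⊕0 = 0
s4 (pos 4,5,6,7,12,13,14,15,20,21,22,23,28,29,30,31): 0⊕0⊕0⊕0⊕1⊕1⊕0⊕1⊕1⊕1⊕1⊕0⊕0⊕0⊕0⊕0 = 0
s8 (pos 8,9,10,11,12,13,14,15,24,25,26,27,28,29,30,31): 1⊕0⊕1⊕0⊕1⊕1⊕0⊕1⊕1⊕0⊕0⊕1⊕0⊕0⊕0⊕0 = 1
s16 (pos 16,17,18,19,20,21,22,23,24,25,26,27,28,29,30,31): 0⊕1⊕0⊕0⊕1⊕1⊕1⊕0⊕1⊕0⊕0⊕1⊕0⊕0⊕0⊕0 = 0
Syndrome s16…s1 = 01001 → error at position 9.
Flip position 9: 1110000101011010100111010010000 → 1110000111011010100111010010000
Read data bits from positions 3,5,6,7,9,10,11,12,13,14,15,17,18,19,20,21,22,23,24,25,26,27,28,29,30,31: 10001101101100111010010000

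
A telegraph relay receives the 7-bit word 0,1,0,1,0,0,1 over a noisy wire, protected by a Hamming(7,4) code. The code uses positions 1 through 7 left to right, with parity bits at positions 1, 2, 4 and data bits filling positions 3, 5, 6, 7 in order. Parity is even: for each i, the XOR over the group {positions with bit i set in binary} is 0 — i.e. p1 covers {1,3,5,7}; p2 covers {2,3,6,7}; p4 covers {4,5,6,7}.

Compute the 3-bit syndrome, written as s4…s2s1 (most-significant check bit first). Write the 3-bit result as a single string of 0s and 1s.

s1 (pos 1,3,5,7): 0⊕0⊕0⊕1 = 1
s2 (pos 2,3,6,7): 1⊕0⊕0⊕1 = 0
s4 (pos 4,5,6,7): 1⊕0⊕0⊕1 = 0
Syndrome s4…s1 = 001 → error at position 1.

001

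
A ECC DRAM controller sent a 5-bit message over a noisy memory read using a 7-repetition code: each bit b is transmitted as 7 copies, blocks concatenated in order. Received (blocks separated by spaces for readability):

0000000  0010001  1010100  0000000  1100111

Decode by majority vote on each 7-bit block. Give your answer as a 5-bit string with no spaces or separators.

00001

Block 1 (0000000): 0 ones → 0
Block 2 (0010001): 2 ones → 0
Block 3 (1010100): 3 ones → 0
Block 4 (0000000): 0 ones → 0
Block 5 (1100111): 5 ones → 1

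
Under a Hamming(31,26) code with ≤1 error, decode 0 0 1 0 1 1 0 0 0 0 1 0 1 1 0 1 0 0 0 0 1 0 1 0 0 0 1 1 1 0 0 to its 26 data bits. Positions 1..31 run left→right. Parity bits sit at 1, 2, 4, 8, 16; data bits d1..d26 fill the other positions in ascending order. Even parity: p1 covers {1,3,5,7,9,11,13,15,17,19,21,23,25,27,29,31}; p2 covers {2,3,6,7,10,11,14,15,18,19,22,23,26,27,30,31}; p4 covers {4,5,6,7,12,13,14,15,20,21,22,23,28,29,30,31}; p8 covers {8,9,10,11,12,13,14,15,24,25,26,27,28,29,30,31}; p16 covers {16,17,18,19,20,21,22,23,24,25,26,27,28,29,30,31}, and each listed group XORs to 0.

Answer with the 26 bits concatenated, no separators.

11100010110000010100011100

s1 (pos 1,3,5,7,9,11,13,15,17,19,21,23,25,27,29,31): 0⊕1⊕1⊕0⊕0⊕1⊕1⊕0⊕0⊕0⊕1⊕1⊕0⊕1⊕1⊕0 = 0
s2 (pos 2,3,6,7,10,11,14,15,18,19,22,23,26,27,30,31): 0⊕1⊕1⊕0⊕0⊕1⊕1⊕0⊕0⊕0⊕0⊕1⊕0⊕1⊕0⊕0 = 0
s4 (pos 4,5,6,7,12,13,14,15,20,21,22,23,28,29,30,31): 0⊕1⊕1⊕0⊕0⊕1⊕1⊕0⊕0⊕1⊕0⊕1⊕1⊕1⊕0⊕0 = 0
s8 (pos 8,9,10,11,12,13,14,15,24,25,26,27,28,29,30,31): 0⊕0⊕0⊕1⊕0⊕1⊕1⊕0⊕0⊕0⊕0⊕1⊕1⊕1⊕0⊕0 = 0
s16 (pos 16,17,18,19,20,21,22,23,24,25,26,27,28,29,30,31): 1⊕0⊕0⊕0⊕0⊕1⊕0⊕1⊕0⊕0⊕0⊕1⊕1⊕1⊕0⊕0 = 0
Syndrome s16…s1 = 00000 → no error.
Read data bits from positions 3,5,6,7,9,10,11,12,13,14,15,17,18,19,20,21,22,23,24,25,26,27,28,29,30,31: 11100010110000010100011100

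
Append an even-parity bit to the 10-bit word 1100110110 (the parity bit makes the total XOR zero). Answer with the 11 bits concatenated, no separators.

XOR of the 10 data bits: 1⊕1⊕0⊕0⊕1⊕1⊕0⊕1⊕1⊕0 = 0
Parity bit = 0 (so all 11 bits XOR to 0).

11001101100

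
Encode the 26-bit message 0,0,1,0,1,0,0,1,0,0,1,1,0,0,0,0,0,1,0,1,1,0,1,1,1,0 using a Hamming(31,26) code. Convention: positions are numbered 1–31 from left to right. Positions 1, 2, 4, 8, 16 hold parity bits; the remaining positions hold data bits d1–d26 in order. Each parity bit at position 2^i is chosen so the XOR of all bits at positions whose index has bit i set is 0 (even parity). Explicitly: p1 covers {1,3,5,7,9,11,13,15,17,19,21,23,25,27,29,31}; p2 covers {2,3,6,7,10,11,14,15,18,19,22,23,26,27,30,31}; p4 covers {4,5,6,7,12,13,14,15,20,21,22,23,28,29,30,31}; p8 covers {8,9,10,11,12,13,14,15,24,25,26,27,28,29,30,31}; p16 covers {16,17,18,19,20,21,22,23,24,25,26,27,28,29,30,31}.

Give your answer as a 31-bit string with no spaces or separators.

Place data at non-parity positions: p1 p2 0 p4 0 1 0 p8 1 0 0 1 0 0 1 p16 1 0 0 0 0 0 1 0 1 1 0 1 1 1 0
p1 (pos 1,3,5,7,9,11,13,15,17,19,21,23,25,27,29,31): XOR of data positions = 0⊕0⊕0⊕1⊕0⊕0⊕1⊕1⊕0⊕0⊕1⊕1⊕0⊕1⊕0 = 0
p2 (pos 2,3,6,7,10,11,14,15,18,19,22,23,26,27,30,31): XOR of data positions = 0⊕1⊕0⊕0⊕0⊕0⊕1⊕0⊕0⊕0⊕1⊕1⊕0⊕1⊕0 = 1
p4 (pos 4,5,6,7,12,13,14,15,20,21,22,23,28,29,30,31): XOR of data positions = 0⊕1⊕0⊕1⊕0⊕0⊕1⊕0⊕0⊕0⊕1⊕1⊕1⊕1⊕0 = 1
p8 (pos 8,9,10,11,12,13,14,15,24,25,26,27,28,29,30,31): XOR of data positions = 1⊕0⊕0⊕1⊕0⊕0⊕1⊕0⊕1⊕1⊕0⊕1⊕1⊕1⊕0 = 0
p16 (pos 16,17,18,19,20,21,22,23,24,25,26,27,28,29,30,31): XOR of data positions = 1⊕0⊕0⊕0⊕0⊕0⊕1⊕0⊕1⊕1⊕0⊕1⊕1⊕1⊕0 = 1
Codeword: 0101010010010011100000101101110

0101010010010011100000101101110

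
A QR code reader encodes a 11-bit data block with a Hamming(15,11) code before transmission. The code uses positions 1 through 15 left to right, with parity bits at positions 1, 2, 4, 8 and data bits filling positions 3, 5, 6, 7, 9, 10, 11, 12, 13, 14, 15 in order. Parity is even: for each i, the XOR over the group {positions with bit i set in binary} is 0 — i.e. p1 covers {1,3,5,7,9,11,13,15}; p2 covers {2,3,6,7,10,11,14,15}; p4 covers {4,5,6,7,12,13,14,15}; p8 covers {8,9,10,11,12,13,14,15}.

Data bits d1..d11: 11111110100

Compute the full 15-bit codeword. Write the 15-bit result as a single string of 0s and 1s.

011011101110100

Place data at non-parity positions: p1 p2 1 p4 1 1 1 p8 1 1 1 0 1 0 0
p1 (pos 1,3,5,7,9,11,13,15): XOR of data positions = 1⊕1⊕1⊕1⊕1⊕1⊕0 = 0
p2 (pos 2,3,6,7,10,11,14,15): XOR of data positions = 1⊕1⊕1⊕1⊕1⊕0⊕0 = 1
p4 (pos 4,5,6,7,12,13,14,15): XOR of data positions = 1⊕1⊕1⊕0⊕1⊕0⊕0 = 0
p8 (pos 8,9,10,11,12,13,14,15): XOR of data positions = 1⊕1⊕1⊕0⊕1⊕0⊕0 = 0
Codeword: 011011101110100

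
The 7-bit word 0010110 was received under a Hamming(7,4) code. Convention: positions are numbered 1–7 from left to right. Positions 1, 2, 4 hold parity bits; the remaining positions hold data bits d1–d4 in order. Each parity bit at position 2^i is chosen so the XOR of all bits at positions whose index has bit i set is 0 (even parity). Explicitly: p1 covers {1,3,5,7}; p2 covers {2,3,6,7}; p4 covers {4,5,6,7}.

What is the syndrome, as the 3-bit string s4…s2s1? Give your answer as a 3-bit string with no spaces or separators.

000

s1 (pos 1,3,5,7): 0⊕1⊕1⊕0 = 0
s2 (pos 2,3,6,7): 0⊕1⊕1⊕0 = 0
s4 (pos 4,5,6,7): 0⊕1⊕1⊕0 = 0
Syndrome s4…s1 = 000 → no error.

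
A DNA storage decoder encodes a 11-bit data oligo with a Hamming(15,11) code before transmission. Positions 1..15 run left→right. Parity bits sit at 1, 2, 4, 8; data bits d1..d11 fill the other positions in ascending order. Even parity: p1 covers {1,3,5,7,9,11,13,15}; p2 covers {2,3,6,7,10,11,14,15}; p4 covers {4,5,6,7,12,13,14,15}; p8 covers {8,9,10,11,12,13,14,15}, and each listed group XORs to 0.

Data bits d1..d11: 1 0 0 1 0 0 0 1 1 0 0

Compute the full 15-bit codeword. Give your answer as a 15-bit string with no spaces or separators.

Place data at non-parity positions: p1 p2 1 p4 0 0 1 p8 0 0 0 1 1 0 0
p1 (pos 1,3,5,7,9,11,13,15): XOR of data positions = 1⊕0⊕1⊕0⊕0⊕1⊕0 = 1
p2 (pos 2,3,6,7,10,11,14,15): XOR of data positions = 1⊕0⊕1⊕0⊕0⊕0⊕0 = 0
p4 (pos 4,5,6,7,12,13,14,15): XOR of data positions = 0⊕0⊕1⊕1⊕1⊕0⊕0 = 1
p8 (pos 8,9,10,11,12,13,14,15): XOR of data positions = 0⊕0⊕0⊕1⊕1⊕0⊕0 = 0
Codeword: 101100100001100

101100100001100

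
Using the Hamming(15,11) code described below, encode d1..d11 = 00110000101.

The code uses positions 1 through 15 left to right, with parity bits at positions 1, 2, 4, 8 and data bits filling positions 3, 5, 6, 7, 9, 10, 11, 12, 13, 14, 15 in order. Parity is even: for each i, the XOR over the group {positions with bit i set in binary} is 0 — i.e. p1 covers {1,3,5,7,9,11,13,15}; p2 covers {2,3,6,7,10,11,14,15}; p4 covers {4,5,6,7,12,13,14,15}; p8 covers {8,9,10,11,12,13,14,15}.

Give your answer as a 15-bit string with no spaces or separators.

Place data at non-parity positions: p1 p2 0 p4 0 1 1 p8 0 0 0 0 1 0 1
p1 (pos 1,3,5,7,9,11,13,15): XOR of data positions = 0⊕0⊕1⊕0⊕0⊕1⊕1 = 1
p2 (pos 2,3,6,7,10,11,14,15): XOR of data positions = 0⊕1⊕1⊕0⊕0⊕0⊕1 = 1
p4 (pos 4,5,6,7,12,13,14,15): XOR of data positions = 0⊕1⊕1⊕0⊕1⊕0⊕1 = 0
p8 (pos 8,9,10,11,12,13,14,15): XOR of data positions = 0⊕0⊕0⊕0⊕1⊕0⊕1 = 0
Codeword: 110001100000101

110001100000101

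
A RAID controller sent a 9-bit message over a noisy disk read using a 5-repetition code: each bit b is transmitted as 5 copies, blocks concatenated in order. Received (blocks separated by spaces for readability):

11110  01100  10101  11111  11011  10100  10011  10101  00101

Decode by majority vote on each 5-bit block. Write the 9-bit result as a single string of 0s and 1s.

101110110

Block 1 (11110): 4 ones → 1
Block 2 (01100): 2 ones → 0
Block 3 (10101): 3 ones → 1
Block 4 (11111): 5 ones → 1
Block 5 (11011): 4 ones → 1
Block 6 (10100): 2 ones → 0
Block 7 (10011): 3 ones → 1
Block 8 (10101): 3 ones → 1
Block 9 (00101): 2 ones → 0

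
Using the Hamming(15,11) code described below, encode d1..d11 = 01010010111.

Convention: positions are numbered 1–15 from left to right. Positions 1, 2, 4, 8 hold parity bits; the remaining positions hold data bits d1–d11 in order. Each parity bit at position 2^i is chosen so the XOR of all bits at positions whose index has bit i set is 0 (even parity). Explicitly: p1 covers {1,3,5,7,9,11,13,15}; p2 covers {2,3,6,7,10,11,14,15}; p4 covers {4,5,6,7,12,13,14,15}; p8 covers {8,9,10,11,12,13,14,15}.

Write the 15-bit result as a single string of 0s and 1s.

100110100010111

Place data at non-parity positions: p1 p2 0 p4 1 0 1 p8 0 0 1 0 1 1 1
p1 (pos 1,3,5,7,9,11,13,15): XOR of data positions = 0⊕1⊕1⊕0⊕1⊕1⊕1 = 1
p2 (pos 2,3,6,7,10,11,14,15): XOR of data positions = 0⊕0⊕1⊕0⊕1⊕1⊕1 = 0
p4 (pos 4,5,6,7,12,13,14,15): XOR of data positions = 1⊕0⊕1⊕0⊕1⊕1⊕1 = 1
p8 (pos 8,9,10,11,12,13,14,15): XOR of data positions = 0⊕0⊕1⊕0⊕1⊕1⊕1 = 0
Codeword: 100110100010111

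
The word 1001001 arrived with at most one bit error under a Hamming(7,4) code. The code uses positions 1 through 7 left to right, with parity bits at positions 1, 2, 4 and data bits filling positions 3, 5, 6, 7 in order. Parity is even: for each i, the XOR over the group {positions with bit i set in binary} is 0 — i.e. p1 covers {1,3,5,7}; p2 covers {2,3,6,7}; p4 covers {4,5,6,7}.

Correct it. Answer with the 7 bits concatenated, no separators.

1101001

s1 (pos 1,3,5,7): 1⊕0⊕0⊕1 = 0
s2 (pos 2,3,6,7): 0⊕0⊕0⊕1 = 1
s4 (pos 4,5,6,7): 1⊕0⊕0⊕1 = 0
Syndrome s4…s1 = 010 → error at position 2.
Flip position 2: 1001001 → 1101001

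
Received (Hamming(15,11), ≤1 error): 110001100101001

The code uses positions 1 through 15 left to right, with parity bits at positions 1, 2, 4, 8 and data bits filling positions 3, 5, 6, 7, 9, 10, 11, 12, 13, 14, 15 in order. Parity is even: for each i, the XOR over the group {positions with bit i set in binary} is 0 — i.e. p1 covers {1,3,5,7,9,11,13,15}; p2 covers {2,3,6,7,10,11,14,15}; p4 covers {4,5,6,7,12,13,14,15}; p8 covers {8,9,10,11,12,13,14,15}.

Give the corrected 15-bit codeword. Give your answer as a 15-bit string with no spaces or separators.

s1 (pos 1,3,5,7,9,11,13,15): 1⊕0⊕0⊕1⊕0⊕0⊕0⊕1 = 1
s2 (pos 2,3,6,7,10,11,14,15): 1⊕0⊕1⊕1⊕1⊕0⊕0⊕1 = 1
s4 (pos 4,5,6,7,12,13,14,15): 0⊕0⊕1⊕1⊕1⊕0⊕0⊕1 = 0
s8 (pos 8,9,10,11,12,13,14,15): 0⊕0⊕1⊕0⊕1⊕0⊕0⊕1 = 1
Syndrome s8…s1 = 1011 → error at position 11.
Flip position 11: 110001100101001 → 110001100111001

110001100111001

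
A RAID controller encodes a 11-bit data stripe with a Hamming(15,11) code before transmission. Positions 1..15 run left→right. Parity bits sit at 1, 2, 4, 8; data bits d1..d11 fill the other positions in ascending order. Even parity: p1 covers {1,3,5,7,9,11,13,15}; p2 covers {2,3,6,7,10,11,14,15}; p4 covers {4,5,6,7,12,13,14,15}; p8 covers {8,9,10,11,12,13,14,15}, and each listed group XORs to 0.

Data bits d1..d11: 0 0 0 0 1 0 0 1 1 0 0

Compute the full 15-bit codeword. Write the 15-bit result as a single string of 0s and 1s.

000000011001100

Place data at non-parity positions: p1 p2 0 p4 0 0 0 p8 1 0 0 1 1 0 0
p1 (pos 1,3,5,7,9,11,13,15): XOR of data positions = 0⊕0⊕0⊕1⊕0⊕1⊕0 = 0
p2 (pos 2,3,6,7,10,11,14,15): XOR of data positions = 0⊕0⊕0⊕0⊕0⊕0⊕0 = 0
p4 (pos 4,5,6,7,12,13,14,15): XOR of data positions = 0⊕0⊕0⊕1⊕1⊕0⊕0 = 0
p8 (pos 8,9,10,11,12,13,14,15): XOR of data positions = 1⊕0⊕0⊕1⊕1⊕0⊕0 = 1
Codeword: 000000011001100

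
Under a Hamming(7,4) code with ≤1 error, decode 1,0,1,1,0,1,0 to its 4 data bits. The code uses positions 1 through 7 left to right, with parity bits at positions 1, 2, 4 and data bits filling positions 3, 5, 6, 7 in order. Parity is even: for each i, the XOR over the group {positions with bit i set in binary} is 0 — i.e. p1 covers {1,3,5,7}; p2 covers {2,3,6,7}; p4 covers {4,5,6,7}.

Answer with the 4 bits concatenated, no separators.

s1 (pos 1,3,5,7): 1⊕1⊕0⊕0 = 0
s2 (pos 2,3,6,7): 0⊕1⊕1⊕0 = 0
s4 (pos 4,5,6,7): 1⊕0⊕1⊕0 = 0
Syndrome s4…s1 = 000 → no error.
Read data bits from positions 3,5,6,7: 1010

1010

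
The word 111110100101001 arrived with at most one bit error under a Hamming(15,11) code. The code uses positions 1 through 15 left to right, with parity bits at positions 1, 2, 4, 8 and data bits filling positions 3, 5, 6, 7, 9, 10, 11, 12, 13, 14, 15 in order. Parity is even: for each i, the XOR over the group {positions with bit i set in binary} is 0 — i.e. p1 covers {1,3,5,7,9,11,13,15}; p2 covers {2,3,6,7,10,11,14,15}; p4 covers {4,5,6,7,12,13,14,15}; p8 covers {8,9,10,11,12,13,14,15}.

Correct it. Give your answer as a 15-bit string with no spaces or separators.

s1 (pos 1,3,5,7,9,11,13,15): 1⊕1⊕1⊕1⊕0⊕0⊕0⊕1 = 1
s2 (pos 2,3,6,7,10,11,14,15): 1⊕1⊕0⊕1⊕1⊕0⊕0⊕1 = 1
s4 (pos 4,5,6,7,12,13,14,15): 1⊕1⊕0⊕1⊕1⊕0⊕0⊕1 = 1
s8 (pos 8,9,10,11,12,13,14,15): 0⊕0⊕1⊕0⊕1⊕0⊕0⊕1 = 1
Syndrome s8…s1 = 1111 → error at position 15.
Flip position 15: 111110100101001 → 111110100101000

111110100101000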